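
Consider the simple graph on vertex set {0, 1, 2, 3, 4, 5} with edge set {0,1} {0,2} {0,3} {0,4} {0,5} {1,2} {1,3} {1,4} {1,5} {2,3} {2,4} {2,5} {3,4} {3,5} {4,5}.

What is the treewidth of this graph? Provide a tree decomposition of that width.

With just one bag of size 6, the width is 6 − 1 = 5, so tw(G) ≤ 5. On the other hand G contains the 6-clique {0, 1, 2, 3, 4, 5}. A clique must lie in a single bag of any decomposition, so no decomposition can have width below 5. The upper and lower bounds meet at 5, so that is the treewidth.

Treewidth 5.
One optimal decomposition is:
Bags: B1 = {0, 1, 2, 3, 4, 5}
Tree: (single bag)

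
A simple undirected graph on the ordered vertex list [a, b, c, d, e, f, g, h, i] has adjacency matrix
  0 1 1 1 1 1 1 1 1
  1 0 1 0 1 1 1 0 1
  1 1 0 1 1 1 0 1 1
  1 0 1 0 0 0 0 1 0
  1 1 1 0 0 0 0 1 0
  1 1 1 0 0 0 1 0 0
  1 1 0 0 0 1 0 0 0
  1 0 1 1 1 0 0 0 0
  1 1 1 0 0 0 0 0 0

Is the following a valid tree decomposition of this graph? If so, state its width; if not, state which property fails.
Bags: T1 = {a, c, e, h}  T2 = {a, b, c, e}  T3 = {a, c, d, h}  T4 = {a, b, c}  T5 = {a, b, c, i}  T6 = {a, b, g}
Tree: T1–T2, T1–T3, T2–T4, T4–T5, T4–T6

No — vertex f appears in no bag.

A tree decomposition must satisfy three properties: every vertex lies in some bag; for every edge, both endpoints lie together in some bag; and for every vertex, the bags containing it form a connected subtree. Here vertex f appears in no bag, so the decomposition is invalid.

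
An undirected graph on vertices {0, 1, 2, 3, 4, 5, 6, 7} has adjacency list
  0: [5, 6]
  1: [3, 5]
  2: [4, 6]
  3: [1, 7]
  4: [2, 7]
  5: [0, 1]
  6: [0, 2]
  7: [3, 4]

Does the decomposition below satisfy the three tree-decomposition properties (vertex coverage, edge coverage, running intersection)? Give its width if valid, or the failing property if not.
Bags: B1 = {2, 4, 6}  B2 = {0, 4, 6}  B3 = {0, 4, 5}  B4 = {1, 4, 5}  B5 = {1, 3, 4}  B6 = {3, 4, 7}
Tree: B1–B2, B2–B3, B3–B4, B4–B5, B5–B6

Yes; width 2.

Vertex coverage: the bags together contain {0, 1, 2, 3, 4, 5, 6, 7}, the full vertex set. Edge coverage: each edge of G has both endpoints in at least one bag. Running intersection: for every vertex, the bags containing it form a connected subtree. All three properties hold, so this is a valid tree decomposition of width max|bag| − 1 = 2, and hence tw(G) ≤ 2.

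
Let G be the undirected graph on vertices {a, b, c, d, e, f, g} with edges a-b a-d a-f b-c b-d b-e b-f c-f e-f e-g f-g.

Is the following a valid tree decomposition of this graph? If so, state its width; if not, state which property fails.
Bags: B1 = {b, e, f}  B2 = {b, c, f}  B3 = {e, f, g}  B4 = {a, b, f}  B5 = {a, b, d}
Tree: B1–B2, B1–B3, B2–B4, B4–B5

Every vertex of G appears in some bag (union = {a, b, c, d, e, f, g}); every edge is covered by a bag; and for each vertex v the set of bags containing v is connected in the bag tree. The decomposition is therefore valid. The largest bag has 3 vertices, so the width is 2.

Yes; width 2.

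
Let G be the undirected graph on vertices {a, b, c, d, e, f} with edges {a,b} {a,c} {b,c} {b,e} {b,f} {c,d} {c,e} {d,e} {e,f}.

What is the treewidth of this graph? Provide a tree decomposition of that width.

Each bag holds 3 vertices, so the decomposition has width 2, which upper-bounds the treewidth. Conversely, {c, d, e} is a clique of size 3, and the vertices of any clique must share a bag in every tree decomposition; so some bag has ≥ 3 vertices and tw(G) ≥ 2. Combining the bounds, tw(G) = 2.

Treewidth 2.
Bags: B1 = {b, c, e}  B2 = {a, b, c}  B3 = {c, d, e}  B4 = {b, e, f}
Tree: B1–B2, B1–B3, B1–B4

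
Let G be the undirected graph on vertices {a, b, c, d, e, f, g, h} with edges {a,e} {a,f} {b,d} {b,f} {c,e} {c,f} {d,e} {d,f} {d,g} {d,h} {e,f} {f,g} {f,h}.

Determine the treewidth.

A width-2 tree decomposition is:
Bags: B1 = {d, e, f}  B2 = {c, e, f}  B3 = {b, d, f}  B4 = {a, e, f}  B5 = {d, f, h}  B6 = {d, f, g}
Tree: B1–B2, B1–B3, B2–B4, B1–B5, B5–B6
Each bag holds 3 vertices, so the decomposition has width 2, which upper-bounds the treewidth. Conversely, {d, f, g} is a clique of size 3, and the vertices of any clique must share a bag in every tree decomposition; so some bag has ≥ 3 vertices and tw(G) ≥ 2. Hence tw(G) = 2 exactly.

2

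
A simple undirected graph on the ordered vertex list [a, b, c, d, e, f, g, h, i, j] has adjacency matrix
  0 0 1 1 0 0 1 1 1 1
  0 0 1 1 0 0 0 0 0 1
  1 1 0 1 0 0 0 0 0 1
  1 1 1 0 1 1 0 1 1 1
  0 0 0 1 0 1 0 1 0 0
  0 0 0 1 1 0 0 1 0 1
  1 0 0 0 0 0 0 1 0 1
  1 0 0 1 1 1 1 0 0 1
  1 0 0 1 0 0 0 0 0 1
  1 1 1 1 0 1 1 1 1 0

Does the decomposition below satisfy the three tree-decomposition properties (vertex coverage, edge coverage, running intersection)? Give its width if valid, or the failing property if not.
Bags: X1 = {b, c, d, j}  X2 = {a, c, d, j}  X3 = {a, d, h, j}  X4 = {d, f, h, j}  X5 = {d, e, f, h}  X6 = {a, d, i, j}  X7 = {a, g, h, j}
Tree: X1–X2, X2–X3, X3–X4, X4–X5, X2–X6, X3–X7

Vertex coverage: the bags together contain {a, b, c, d, e, f, g, h, i, j}, the full vertex set. Edge coverage: each edge of G has both endpoints in at least one bag. Running intersection: for every vertex, the bags containing it form a connected subtree. All three properties hold, so this is a valid tree decomposition of width max|bag| − 1 = 3, and hence tw(G) ≤ 3.

Yes; width 3.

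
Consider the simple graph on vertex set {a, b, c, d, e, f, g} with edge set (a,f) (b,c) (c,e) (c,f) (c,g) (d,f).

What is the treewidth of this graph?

A width-1 tree decomposition is:
Bags: B1 = {b, c}  B2 = {c, f}  B3 = {a, f}  B4 = {c, g}  B5 = {d, f}  B6 = {c, e}
Tree: B1–B2, B2–B3, B2–B4, B3–B5, B1–B6
The largest bag has 2 vertices, giving width 1; this decomposition certifies tw(G) ≤ 1. G has an edge, so its treewidth is at least 1. Hence tw(G) = 1 exactly.

1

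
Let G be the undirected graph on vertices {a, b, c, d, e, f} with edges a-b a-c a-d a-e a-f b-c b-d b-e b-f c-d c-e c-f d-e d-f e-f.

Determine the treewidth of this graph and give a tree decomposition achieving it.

Treewidth 5.
Bags: B1 = {a, b, c, d, e, f}
Tree: (single bag)

A single bag containing all 6 vertices is trivially a valid decomposition of width 5. Conversely, {a, b, c, d, e, f} is a clique of size 6, and the vertices of any clique must share a bag in every tree decomposition; so some bag has ≥ 6 vertices and tw(G) ≥ 5. The upper and lower bounds meet at 5, so that is the treewidth.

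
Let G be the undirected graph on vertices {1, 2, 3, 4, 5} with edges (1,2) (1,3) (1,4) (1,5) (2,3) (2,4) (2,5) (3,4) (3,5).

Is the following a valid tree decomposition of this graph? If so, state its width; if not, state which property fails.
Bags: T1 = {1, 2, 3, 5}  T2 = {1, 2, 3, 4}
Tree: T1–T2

Yes; width 3.

Every vertex of G appears in some bag (union = {1, 2, 3, 4, 5}); every edge is covered by a bag; and for each vertex v the set of bags containing v is connected in the bag tree. The decomposition is therefore valid. The largest bag has 4 vertices, so the width is 3.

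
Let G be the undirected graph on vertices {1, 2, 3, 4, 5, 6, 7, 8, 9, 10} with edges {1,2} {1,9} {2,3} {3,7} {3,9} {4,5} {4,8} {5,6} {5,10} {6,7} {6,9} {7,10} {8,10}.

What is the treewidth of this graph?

2

A width-2 tree decomposition is:
Bags: B1 = {1, 2, 9}  B2 = {2, 3, 9}  B3 = {3, 6, 9}  B4 = {3, 6, 7}  B5 = {5, 6, 7}  B6 = {5, 7, 10}  B7 = {4, 5, 10}  B8 = {4, 8, 10}
Tree: B1–B2, B2–B3, B3–B4, B4–B5, B5–B6, B6–B7, B7–B8
Every bag has size at most 3, so the width is 3 − 1 = 2 and tw(G) ≤ 2. Since 1–2–3–9–1 is a cycle in G, G is not acyclic. Forests are exactly the graphs of treewidth ≤ 1, so tw(G) ≥ 2. Hence tw(G) = 2 exactly.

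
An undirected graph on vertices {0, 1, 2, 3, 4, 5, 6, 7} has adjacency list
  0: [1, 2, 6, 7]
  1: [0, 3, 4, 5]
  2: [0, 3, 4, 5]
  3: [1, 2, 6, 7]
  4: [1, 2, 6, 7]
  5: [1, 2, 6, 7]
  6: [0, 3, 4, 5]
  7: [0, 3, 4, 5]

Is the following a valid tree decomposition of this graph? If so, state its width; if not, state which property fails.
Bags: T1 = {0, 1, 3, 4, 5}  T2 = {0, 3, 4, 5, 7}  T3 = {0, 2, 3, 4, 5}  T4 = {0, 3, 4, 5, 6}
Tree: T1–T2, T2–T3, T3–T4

Yes; width 4.

Every vertex of G appears in some bag (union = {0, 1, 2, 3, 4, 5, 6, 7}); every edge is covered by a bag; and for each vertex v the set of bags containing v is connected in the bag tree. The decomposition is therefore valid. The largest bag has 5 vertices, so the width is 4.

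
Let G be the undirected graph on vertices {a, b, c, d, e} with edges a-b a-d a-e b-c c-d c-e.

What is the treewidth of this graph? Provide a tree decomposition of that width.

Each bag holds 3 vertices, so the decomposition has width 2, which upper-bounds the treewidth. Since a–b–c–e–a is a cycle in G, G is not acyclic. Forests are exactly the graphs of treewidth ≤ 1, so tw(G) ≥ 2. The upper and lower bounds meet at 2, so that is the treewidth.

Treewidth 2.
One optimal decomposition is:
Bags: B1 = {a, b, c}  B2 = {a, c, e}  B3 = {a, c, d}
Tree: B1–B2, B2–B3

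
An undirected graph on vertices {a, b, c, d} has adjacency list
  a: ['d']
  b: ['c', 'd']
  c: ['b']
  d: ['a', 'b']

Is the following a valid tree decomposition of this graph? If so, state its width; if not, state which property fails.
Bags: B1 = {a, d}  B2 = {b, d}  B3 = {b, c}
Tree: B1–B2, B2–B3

Yes; width 1.

Checking the three conditions: (i) the bags cover all of {a, b, c, d}; (ii) for each edge, some bag contains both endpoints; (iii) the bags containing any fixed vertex form a subtree. All hold, so the decomposition is valid with width 2 − 1 = 1.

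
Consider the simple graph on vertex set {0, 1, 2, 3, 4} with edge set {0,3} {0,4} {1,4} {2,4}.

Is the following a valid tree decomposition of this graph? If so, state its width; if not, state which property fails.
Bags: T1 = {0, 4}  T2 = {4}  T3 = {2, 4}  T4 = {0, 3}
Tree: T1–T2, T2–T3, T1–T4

No — vertex 1 appears in no bag.

A tree decomposition must satisfy three properties: every vertex lies in some bag; for every edge, both endpoints lie together in some bag; and for every vertex, the bags containing it form a connected subtree. Here vertex 1 appears in no bag, so the decomposition is invalid.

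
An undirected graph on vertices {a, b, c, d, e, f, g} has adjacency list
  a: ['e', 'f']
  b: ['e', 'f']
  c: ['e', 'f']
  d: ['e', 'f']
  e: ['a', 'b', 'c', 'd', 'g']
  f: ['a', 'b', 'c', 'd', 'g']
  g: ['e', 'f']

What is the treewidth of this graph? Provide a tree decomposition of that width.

Treewidth 2.
One optimal decomposition is:
Bags: B1 = {e, f, g}  B2 = {b, e, f}  B3 = {c, e, f}  B4 = {a, e, f}  B5 = {d, e, f}
Tree: B1–B2, B2–B3, B3–B4, B4–B5

Every bag has size at most 3, so the width is 3 − 1 = 2 and tw(G) ≤ 2. For the lower bound, G contains the cycle e–g–f–b–e, so G is not a forest; only forests have treewidth ≤ 1, hence tw(G) ≥ 2. Combining the bounds, tw(G) = 2.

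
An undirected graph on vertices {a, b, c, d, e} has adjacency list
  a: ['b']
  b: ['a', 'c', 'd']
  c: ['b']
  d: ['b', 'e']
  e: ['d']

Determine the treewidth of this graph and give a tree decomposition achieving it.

Treewidth 1.
One optimal decomposition is:
Bags: B1 = {b, d}  B2 = {d, e}  B3 = {a, b}  B4 = {b, c}
Tree: B1–B2, B1–B3, B3–B4

Each bag holds 2 vertices, so the decomposition has width 1, which upper-bounds the treewidth. Any graph with an edge has treewidth ≥ 1, and G has the edge d–b. Combining the bounds, tw(G) = 1.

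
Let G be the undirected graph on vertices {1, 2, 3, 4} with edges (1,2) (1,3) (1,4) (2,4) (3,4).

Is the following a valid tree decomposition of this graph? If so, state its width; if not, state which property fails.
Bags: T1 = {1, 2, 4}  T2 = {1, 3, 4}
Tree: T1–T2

Yes; width 2.

Checking the three conditions: (i) the bags cover all of {1, 2, 3, 4}; (ii) for each edge, some bag contains both endpoints; (iii) the bags containing any fixed vertex form a subtree. All hold, so the decomposition is valid with width 3 − 1 = 2.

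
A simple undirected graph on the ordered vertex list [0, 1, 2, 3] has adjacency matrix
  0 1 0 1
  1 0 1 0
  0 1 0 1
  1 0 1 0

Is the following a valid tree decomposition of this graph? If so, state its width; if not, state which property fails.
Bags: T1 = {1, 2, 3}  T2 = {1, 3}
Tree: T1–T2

No — vertex 0 appears in no bag.

A tree decomposition must satisfy three properties: every vertex lies in some bag; for every edge, both endpoints lie together in some bag; and for every vertex, the bags containing it form a connected subtree. Here vertex 0 appears in no bag, so the decomposition is invalid.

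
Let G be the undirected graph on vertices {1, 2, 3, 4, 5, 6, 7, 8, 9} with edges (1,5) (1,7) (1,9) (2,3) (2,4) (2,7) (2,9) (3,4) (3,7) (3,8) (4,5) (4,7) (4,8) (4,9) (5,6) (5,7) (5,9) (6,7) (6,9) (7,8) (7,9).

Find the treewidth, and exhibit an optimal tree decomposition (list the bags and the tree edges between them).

Treewidth 3.
One such decomposition:
Bags: B1 = {5, 6, 7, 9}  B2 = {4, 5, 7, 9}  B3 = {2, 4, 7, 9}  B4 = {1, 5, 7, 9}  B5 = {2, 3, 4, 7}  B6 = {3, 4, 7, 8}
Tree: B1–B2, B2–B3, B2–B4, B3–B5, B5–B6

The largest bag has 4 vertices, giving width 3; this decomposition certifies tw(G) ≤ 3. On the other hand G contains the 4-clique {1, 5, 7, 9}. A clique must lie in a single bag of any decomposition, so no decomposition can have width below 3. Combining the bounds, tw(G) = 3.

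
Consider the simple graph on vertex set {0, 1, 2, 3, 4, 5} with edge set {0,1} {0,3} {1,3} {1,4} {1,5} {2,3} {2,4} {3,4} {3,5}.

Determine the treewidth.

2

A width-2 tree decomposition is:
Bags: B1 = {1, 3, 5}  B2 = {1, 3, 4}  B3 = {2, 3, 4}  B4 = {0, 1, 3}
Tree: B1–B2, B2–B3, B1–B4
Every bag has size at most 3, so the width is 3 − 1 = 2 and tw(G) ≤ 2. On the other hand G contains the 3-clique {0, 1, 3}. A clique must lie in a single bag of any decomposition, so no decomposition can have width below 2. Hence tw(G) = 2 exactly.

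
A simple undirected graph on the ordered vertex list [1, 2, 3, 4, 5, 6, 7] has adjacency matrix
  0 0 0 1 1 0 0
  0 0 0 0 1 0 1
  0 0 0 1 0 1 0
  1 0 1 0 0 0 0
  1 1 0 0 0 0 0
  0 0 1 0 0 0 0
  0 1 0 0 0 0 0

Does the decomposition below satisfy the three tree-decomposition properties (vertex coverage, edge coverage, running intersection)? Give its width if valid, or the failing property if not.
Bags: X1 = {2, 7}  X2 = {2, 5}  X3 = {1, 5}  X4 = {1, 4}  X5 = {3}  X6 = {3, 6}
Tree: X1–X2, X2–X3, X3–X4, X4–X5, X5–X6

A tree decomposition must satisfy three properties: every vertex lies in some bag; for every edge, both endpoints lie together in some bag; and for every vertex, the bags containing it form a connected subtree. Here edge (4,3) lies in no bag, so the decomposition is invalid.

No — edge (4,3) lies in no bag.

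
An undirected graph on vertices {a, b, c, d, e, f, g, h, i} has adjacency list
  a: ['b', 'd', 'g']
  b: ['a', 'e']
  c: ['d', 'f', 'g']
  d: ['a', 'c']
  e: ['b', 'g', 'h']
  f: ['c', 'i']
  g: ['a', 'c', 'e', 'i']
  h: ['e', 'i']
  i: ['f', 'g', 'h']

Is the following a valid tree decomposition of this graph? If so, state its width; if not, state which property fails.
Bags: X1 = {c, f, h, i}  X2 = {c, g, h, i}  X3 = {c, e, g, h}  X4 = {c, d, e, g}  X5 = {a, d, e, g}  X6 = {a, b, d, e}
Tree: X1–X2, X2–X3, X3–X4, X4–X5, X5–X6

Yes; width 3.

Checking the three conditions: (i) the bags cover all of {a, b, c, d, e, f, g, h, i}; (ii) for each edge, some bag contains both endpoints; (iii) the bags containing any fixed vertex form a subtree. All hold, so the decomposition is valid with width 4 − 1 = 3.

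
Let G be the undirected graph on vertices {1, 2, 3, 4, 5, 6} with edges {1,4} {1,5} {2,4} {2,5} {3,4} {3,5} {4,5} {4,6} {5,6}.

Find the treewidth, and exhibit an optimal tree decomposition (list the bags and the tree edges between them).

Treewidth 2.
Bags: B1 = {2, 4, 5}  B2 = {3, 4, 5}  B3 = {1, 4, 5}  B4 = {4, 5, 6}
Tree: B1–B2, B2–B3, B1–B4

Every bag has size at most 3, so the width is 3 − 1 = 2 and tw(G) ≤ 2. Conversely, {1, 4, 5} is a clique of size 3, and the vertices of any clique must share a bag in every tree decomposition; so some bag has ≥ 3 vertices and tw(G) ≥ 2. Combining the bounds, tw(G) = 2.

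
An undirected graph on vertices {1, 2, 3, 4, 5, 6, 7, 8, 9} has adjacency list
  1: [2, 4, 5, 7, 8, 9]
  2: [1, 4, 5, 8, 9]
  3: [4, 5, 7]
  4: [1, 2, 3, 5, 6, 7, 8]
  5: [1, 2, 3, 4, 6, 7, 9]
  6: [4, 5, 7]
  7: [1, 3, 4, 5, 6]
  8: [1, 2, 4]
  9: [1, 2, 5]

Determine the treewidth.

A width-3 tree decomposition is:
Bags: B1 = {1, 2, 4, 5}  B2 = {1, 2, 4, 8}  B3 = {1, 4, 5, 7}  B4 = {4, 5, 6, 7}  B5 = {3, 4, 5, 7}  B6 = {1, 2, 5, 9}
Tree: B1–B2, B1–B3, B3–B4, B3–B5, B1–B6
The largest bag has 4 vertices, giving width 3; this decomposition certifies tw(G) ≤ 3. For the lower bound, the 4 vertices {1, 2, 5, 9} are pairwise adjacent, and any tree decomposition puts a clique entirely inside one bag — forcing width ≥ 3. Therefore the treewidth is 3.

3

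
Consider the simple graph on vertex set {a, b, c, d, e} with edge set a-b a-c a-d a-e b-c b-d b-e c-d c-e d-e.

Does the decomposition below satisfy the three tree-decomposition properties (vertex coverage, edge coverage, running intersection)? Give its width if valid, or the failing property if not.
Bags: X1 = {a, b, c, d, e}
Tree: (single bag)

Every vertex of G appears in some bag (union = {a, b, c, d, e}); every edge is covered by a bag; and for each vertex v the set of bags containing v is connected in the bag tree. The decomposition is therefore valid. The largest bag has 5 vertices, so the width is 4.

Yes; width 4.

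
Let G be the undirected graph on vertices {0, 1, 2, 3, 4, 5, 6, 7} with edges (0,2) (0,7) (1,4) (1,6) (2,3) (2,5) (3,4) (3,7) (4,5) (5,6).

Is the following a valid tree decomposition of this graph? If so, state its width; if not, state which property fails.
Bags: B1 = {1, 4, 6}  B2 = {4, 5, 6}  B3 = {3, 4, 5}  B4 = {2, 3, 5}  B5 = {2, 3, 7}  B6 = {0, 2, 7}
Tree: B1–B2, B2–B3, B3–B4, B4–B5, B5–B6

Yes; width 2.

Checking the three conditions: (i) the bags cover all of {0, 1, 2, 3, 4, 5, 6, 7}; (ii) for each edge, some bag contains both endpoints; (iii) the bags containing any fixed vertex form a subtree. All hold, so the decomposition is valid with width 3 − 1 = 2.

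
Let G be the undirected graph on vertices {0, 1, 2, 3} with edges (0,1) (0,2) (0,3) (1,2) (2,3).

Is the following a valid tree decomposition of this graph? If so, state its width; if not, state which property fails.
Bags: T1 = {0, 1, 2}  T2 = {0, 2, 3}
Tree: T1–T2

Checking the three conditions: (i) the bags cover all of {0, 1, 2, 3}; (ii) for each edge, some bag contains both endpoints; (iii) the bags containing any fixed vertex form a subtree. All hold, so the decomposition is valid with width 3 − 1 = 2.

Yes; width 2.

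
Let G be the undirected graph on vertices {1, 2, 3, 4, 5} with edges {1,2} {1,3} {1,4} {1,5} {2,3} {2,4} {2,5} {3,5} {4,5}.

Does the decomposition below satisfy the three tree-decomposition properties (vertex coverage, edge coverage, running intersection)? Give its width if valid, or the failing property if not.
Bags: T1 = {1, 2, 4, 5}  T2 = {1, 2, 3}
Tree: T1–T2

No — edge (5,3) lies in no bag.

A tree decomposition must satisfy three properties: every vertex lies in some bag; for every edge, both endpoints lie together in some bag; and for every vertex, the bags containing it form a connected subtree. Here edge (5,3) lies in no bag, so the decomposition is invalid.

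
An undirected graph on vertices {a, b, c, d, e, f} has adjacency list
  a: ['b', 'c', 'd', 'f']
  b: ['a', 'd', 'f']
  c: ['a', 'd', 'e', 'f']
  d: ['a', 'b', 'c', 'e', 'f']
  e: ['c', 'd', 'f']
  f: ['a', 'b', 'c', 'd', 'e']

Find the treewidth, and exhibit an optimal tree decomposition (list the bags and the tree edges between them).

Treewidth 3.
One optimal decomposition is:
Bags: B1 = {a, b, d, f}  B2 = {a, c, d, f}  B3 = {c, d, e, f}
Tree: B1–B2, B2–B3

Every bag has size at most 4, so the width is 4 − 1 = 3 and tw(G) ≤ 3. Conversely, {c, d, e, f} is a clique of size 4, and the vertices of any clique must share a bag in every tree decomposition; so some bag has ≥ 4 vertices and tw(G) ≥ 3. Hence tw(G) = 3 exactly.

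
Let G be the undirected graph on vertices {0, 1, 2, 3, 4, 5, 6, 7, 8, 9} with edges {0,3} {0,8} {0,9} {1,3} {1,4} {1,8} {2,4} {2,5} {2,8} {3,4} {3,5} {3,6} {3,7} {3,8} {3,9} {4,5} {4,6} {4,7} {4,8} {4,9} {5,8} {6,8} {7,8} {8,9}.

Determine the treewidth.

3

A width-3 tree decomposition is:
Bags: B1 = {3, 4, 8, 9}  B2 = {3, 4, 5, 8}  B3 = {3, 4, 7, 8}  B4 = {2, 4, 5, 8}  B5 = {3, 4, 6, 8}  B6 = {0, 3, 8, 9}  B7 = {1, 3, 4, 8}
Tree: B1–B2, B1–B3, B2–B4, B1–B5, B1–B6, B5–B7
Each bag holds 4 vertices, so the decomposition has width 3, which upper-bounds the treewidth. On the other hand G contains the 4-clique {2, 4, 5, 8}. A clique must lie in a single bag of any decomposition, so no decomposition can have width below 3. Therefore the treewidth is 3.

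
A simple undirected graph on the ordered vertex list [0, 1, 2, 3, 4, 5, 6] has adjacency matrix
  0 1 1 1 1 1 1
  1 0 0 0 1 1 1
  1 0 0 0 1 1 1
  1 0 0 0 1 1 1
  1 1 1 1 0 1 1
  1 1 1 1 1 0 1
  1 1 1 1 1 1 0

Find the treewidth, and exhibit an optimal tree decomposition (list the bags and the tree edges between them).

The largest bag has 5 vertices, giving width 4; this decomposition certifies tw(G) ≤ 4. On the other hand G contains the 5-clique {0, 1, 4, 5, 6}. A clique must lie in a single bag of any decomposition, so no decomposition can have width below 4. Hence tw(G) = 4 exactly.

Treewidth 4.
Bags: B1 = {0, 2, 4, 5, 6}  B2 = {0, 3, 4, 5, 6}  B3 = {0, 1, 4, 5, 6}
Tree: B1–B2, B2–B3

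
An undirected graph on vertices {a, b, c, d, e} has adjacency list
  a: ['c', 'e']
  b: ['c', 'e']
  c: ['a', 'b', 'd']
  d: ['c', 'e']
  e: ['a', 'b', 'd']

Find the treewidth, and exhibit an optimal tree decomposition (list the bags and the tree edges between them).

Treewidth 2.
One such decomposition:
Bags: B1 = {a, c, e}  B2 = {b, c, e}  B3 = {c, d, e}
Tree: B1–B2, B2–B3

Every bag has size at most 3, so the width is 3 − 1 = 2 and tw(G) ≤ 2. The edges a–e–b–c–a form a cycle, so G is not a tree and its treewidth is at least 2. Therefore the treewidth is 2.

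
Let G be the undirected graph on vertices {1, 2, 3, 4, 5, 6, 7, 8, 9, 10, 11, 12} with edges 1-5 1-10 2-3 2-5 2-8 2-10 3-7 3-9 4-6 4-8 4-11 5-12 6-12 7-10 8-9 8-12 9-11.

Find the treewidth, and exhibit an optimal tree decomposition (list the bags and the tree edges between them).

Treewidth 3.
One optimal decomposition is:
Bags: B1 = {4, 6, 9, 11}  B2 = {4, 6, 8, 9}  B3 = {6, 8, 9, 12}  B4 = {3, 8, 9, 12}  B5 = {2, 3, 8, 12}  B6 = {2, 3, 5, 12}  B7 = {2, 3, 5, 7}  B8 = {2, 5, 7, 10}  B9 = {1, 5, 7, 10}
Tree: B1–B2, B2–B3, B3–B4, B4–B5, B5–B6, B6–B7, B7–B8, B8–B9

Every bag has size at most 4, so the width is 4 − 1 = 3 and tw(G) ≤ 3. For the lower bound: the 4 vertex sets {4,6,11}, {9}, {8}, {2,3,5,12} are disjoint, each induces a connected subgraph, and every pair is joined by at least one edge of G. Contracting each set to a single vertex therefore yields K_{4} as a minor, and since treewidth is minor-monotone, tw(G) ≥ tw(K_{4}) = 3. Combining the bounds, tw(G) = 3.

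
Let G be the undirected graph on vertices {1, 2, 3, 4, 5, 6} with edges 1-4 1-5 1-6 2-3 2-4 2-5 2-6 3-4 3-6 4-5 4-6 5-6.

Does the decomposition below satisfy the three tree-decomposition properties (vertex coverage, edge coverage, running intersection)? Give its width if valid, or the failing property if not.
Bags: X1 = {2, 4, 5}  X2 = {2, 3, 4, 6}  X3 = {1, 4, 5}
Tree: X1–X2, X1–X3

A tree decomposition must satisfy three properties: every vertex lies in some bag; for every edge, both endpoints lie together in some bag; and for every vertex, the bags containing it form a connected subtree. Here edge (6,5) lies in no bag, so the decomposition is invalid.

No — edge (6,5) lies in no bag.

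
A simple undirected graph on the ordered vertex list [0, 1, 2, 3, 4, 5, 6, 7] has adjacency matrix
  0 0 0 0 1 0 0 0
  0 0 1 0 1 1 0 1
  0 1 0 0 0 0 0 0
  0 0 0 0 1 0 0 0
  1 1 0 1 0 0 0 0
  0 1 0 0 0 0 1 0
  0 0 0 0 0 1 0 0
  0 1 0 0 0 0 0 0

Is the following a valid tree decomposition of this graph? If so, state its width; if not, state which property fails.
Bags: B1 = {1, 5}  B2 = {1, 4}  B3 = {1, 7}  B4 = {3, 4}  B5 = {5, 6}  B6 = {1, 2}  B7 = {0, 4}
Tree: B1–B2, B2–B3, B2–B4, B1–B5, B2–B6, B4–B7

Checking the three conditions: (i) the bags cover all of {0, 1, 2, 3, 4, 5, 6, 7}; (ii) for each edge, some bag contains both endpoints; (iii) the bags containing any fixed vertex form a subtree. All hold, so the decomposition is valid with width 2 − 1 = 1.

Yes; width 1.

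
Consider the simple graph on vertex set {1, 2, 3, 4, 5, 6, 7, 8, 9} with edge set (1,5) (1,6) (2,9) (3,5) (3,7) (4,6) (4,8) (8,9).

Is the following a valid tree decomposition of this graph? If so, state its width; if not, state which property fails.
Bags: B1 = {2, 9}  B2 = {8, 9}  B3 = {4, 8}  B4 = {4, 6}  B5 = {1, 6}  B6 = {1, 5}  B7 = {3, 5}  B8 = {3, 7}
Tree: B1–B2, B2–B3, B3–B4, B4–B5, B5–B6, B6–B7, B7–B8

Yes; width 1.

Checking the three conditions: (i) the bags cover all of {1, 2, 3, 4, 5, 6, 7, 8, 9}; (ii) for each edge, some bag contains both endpoints; (iii) the bags containing any fixed vertex form a subtree. All hold, so the decomposition is valid with width 2 − 1 = 1.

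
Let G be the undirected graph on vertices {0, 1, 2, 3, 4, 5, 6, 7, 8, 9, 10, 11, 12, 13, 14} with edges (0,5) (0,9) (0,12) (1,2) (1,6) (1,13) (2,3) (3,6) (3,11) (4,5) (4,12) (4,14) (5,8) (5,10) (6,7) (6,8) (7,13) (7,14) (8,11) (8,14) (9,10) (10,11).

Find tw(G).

A width-3 tree decomposition is:
Bags: B1 = {0, 9, 10, 12}  B2 = {0, 5, 10, 12}  B3 = {4, 5, 10, 12}  B4 = {4, 5, 10, 11}  B5 = {4, 5, 8, 11}  B6 = {4, 8, 11, 14}  B7 = {3, 8, 11, 14}  B8 = {3, 6, 8, 14}  B9 = {3, 6, 7, 14}  B10 = {2, 3, 6, 7}  B11 = {1, 2, 6, 7}  B12 = {1, 2, 7, 13}
Tree: B1–B2, B2–B3, B3–B4, B4–B5, B5–B6, B6–B7, B7–B8, B8–B9, B9–B10, B10–B11, B11–B12
The largest bag has 4 vertices, giving width 3; this decomposition certifies tw(G) ≤ 3. For the lower bound: the 4 vertex sets {0,9,12}, {10}, {5}, {4,8,11,14} are disjoint, each induces a connected subgraph, and every pair is joined by at least one edge of G. Contracting each set to a single vertex therefore yields K_{4} as a minor, and since treewidth is minor-monotone, tw(G) ≥ tw(K_{4}) = 3. Combining the bounds, tw(G) = 3.

3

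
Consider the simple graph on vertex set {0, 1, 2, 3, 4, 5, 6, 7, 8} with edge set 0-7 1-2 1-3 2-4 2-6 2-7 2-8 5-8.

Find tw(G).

1

A width-1 tree decomposition is:
Bags: B1 = {2, 6}  B2 = {2, 4}  B3 = {1, 2}  B4 = {1, 3}  B5 = {2, 8}  B6 = {5, 8}  B7 = {2, 7}  B8 = {0, 7}
Tree: B1–B2, B2–B3, B3–B4, B2–B5, B5–B6, B1–B7, B7–B8
Each bag holds 2 vertices, so the decomposition has width 1, which upper-bounds the treewidth. Since G has at least one edge (e.g. 6–2), it is not an edgeless graph, so tw(G) ≥ 1. Combining the bounds, tw(G) = 1.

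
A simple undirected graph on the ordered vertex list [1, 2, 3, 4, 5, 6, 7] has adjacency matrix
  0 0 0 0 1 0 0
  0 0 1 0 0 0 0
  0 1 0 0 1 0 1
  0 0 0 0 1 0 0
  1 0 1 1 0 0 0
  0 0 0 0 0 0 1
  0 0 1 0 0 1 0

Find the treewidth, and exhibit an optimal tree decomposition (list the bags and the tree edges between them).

Each bag holds 2 vertices, so the decomposition has width 1, which upper-bounds the treewidth. Any graph with an edge has treewidth ≥ 1, and G has the edge 5–3. Combining the bounds, tw(G) = 1.

Treewidth 1.
Bags: B1 = {3, 5}  B2 = {4, 5}  B3 = {3, 7}  B4 = {1, 5}  B5 = {6, 7}  B6 = {2, 3}
Tree: B1–B2, B1–B3, B2–B4, B3–B5, B3–B6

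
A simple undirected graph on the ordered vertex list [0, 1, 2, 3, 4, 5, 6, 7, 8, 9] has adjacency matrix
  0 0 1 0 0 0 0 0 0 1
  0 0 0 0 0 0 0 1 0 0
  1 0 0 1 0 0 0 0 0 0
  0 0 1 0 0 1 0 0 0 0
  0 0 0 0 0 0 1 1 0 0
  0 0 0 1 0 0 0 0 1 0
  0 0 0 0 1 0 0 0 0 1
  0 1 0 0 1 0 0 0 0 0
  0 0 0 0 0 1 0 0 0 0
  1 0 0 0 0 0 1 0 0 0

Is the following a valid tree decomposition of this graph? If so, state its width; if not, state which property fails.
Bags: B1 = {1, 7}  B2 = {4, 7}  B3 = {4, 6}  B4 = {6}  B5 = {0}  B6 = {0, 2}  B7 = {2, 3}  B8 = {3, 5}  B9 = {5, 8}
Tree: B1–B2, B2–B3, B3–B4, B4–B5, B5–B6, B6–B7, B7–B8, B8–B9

A tree decomposition must satisfy three properties: every vertex lies in some bag; for every edge, both endpoints lie together in some bag; and for every vertex, the bags containing it form a connected subtree. Here vertex 9 appears in no bag, so the decomposition is invalid.

No — vertex 9 appears in no bag.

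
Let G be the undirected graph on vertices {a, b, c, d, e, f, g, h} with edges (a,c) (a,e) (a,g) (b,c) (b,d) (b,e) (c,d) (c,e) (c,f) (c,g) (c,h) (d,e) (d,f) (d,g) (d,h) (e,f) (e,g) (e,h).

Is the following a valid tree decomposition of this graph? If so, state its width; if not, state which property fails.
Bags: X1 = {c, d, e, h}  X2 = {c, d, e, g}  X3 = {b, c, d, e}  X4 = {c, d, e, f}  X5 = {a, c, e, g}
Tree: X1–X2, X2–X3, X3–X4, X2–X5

Vertex coverage: the bags together contain {a, b, c, d, e, f, g, h}, the full vertex set. Edge coverage: each edge of G has both endpoints in at least one bag. Running intersection: for every vertex, the bags containing it form a connected subtree. All three properties hold, so this is a valid tree decomposition of width max|bag| − 1 = 3, and hence tw(G) ≤ 3.

Yes; width 3.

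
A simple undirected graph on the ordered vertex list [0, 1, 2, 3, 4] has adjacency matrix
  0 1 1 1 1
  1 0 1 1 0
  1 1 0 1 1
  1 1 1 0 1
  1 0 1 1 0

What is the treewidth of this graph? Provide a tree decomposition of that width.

Treewidth 3.
Bags: B1 = {0, 2, 3, 4}  B2 = {0, 1, 2, 3}
Tree: B1–B2

The largest bag has 4 vertices, giving width 3; this decomposition certifies tw(G) ≤ 3. On the other hand G contains the 4-clique {0, 1, 2, 3}. A clique must lie in a single bag of any decomposition, so no decomposition can have width below 3. The upper and lower bounds meet at 3, so that is the treewidth.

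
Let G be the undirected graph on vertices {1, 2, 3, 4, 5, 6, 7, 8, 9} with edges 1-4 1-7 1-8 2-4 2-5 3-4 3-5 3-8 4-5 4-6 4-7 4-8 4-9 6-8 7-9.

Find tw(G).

2

A width-2 tree decomposition is:
Bags: B1 = {3, 4, 8}  B2 = {3, 4, 5}  B3 = {1, 4, 8}  B4 = {2, 4, 5}  B5 = {4, 6, 8}  B6 = {1, 4, 7}  B7 = {4, 7, 9}
Tree: B1–B2, B1–B3, B2–B4, B3–B5, B3–B6, B6–B7
The largest bag has 3 vertices, giving width 2; this decomposition certifies tw(G) ≤ 2. Conversely, {2, 4, 5} is a clique of size 3, and the vertices of any clique must share a bag in every tree decomposition; so some bag has ≥ 3 vertices and tw(G) ≥ 2. Hence tw(G) = 2 exactly.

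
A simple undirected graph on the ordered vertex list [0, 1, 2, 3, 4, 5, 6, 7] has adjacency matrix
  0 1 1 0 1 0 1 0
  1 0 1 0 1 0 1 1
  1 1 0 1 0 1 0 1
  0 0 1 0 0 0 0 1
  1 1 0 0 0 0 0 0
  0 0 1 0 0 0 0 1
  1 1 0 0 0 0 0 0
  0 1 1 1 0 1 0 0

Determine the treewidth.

2

A width-2 tree decomposition is:
Bags: B1 = {1, 2, 7}  B2 = {2, 3, 7}  B3 = {0, 1, 2}  B4 = {0, 1, 6}  B5 = {2, 5, 7}  B6 = {0, 1, 4}
Tree: B1–B2, B1–B3, B3–B4, B1–B5, B3–B6
Every bag has size at most 3, so the width is 3 − 1 = 2 and tw(G) ≤ 2. Conversely, {0, 1, 2} is a clique of size 3, and the vertices of any clique must share a bag in every tree decomposition; so some bag has ≥ 3 vertices and tw(G) ≥ 2. Combining the bounds, tw(G) = 2.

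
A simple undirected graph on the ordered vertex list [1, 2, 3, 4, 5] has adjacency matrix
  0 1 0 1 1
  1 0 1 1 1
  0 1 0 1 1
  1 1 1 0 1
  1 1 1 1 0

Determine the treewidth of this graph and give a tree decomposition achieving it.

The largest bag has 4 vertices, giving width 3; this decomposition certifies tw(G) ≤ 3. Conversely, {1, 2, 4, 5} is a clique of size 4, and the vertices of any clique must share a bag in every tree decomposition; so some bag has ≥ 4 vertices and tw(G) ≥ 3. Combining the bounds, tw(G) = 3.

Treewidth 3.
Bags: B1 = {2, 3, 4, 5}  B2 = {1, 2, 4, 5}
Tree: B1–B2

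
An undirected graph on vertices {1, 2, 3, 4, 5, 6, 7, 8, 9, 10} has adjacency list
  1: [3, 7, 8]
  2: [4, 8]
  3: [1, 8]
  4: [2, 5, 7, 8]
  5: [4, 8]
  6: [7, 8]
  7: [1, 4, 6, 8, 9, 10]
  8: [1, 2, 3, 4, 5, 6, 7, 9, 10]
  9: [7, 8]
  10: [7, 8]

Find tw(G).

A width-2 tree decomposition is:
Bags: B1 = {4, 7, 8}  B2 = {1, 7, 8}  B3 = {2, 4, 8}  B4 = {4, 5, 8}  B5 = {1, 3, 8}  B6 = {6, 7, 8}  B7 = {7, 8, 9}  B8 = {7, 8, 10}
Tree: B1–B2, B1–B3, B3–B4, B2–B5, B1–B6, B1–B7, B1–B8
The largest bag has 3 vertices, giving width 2; this decomposition certifies tw(G) ≤ 2. On the other hand G contains the 3-clique {2, 4, 8}. A clique must lie in a single bag of any decomposition, so no decomposition can have width below 2. The upper and lower bounds meet at 2, so that is the treewidth.

2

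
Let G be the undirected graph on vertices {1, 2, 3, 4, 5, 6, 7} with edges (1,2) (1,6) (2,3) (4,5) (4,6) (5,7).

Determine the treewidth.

A width-1 tree decomposition is:
Bags: B1 = {2, 3}  B2 = {1, 2}  B3 = {1, 6}  B4 = {4, 6}  B5 = {4, 5}  B6 = {5, 7}
Tree: B1–B2, B2–B3, B3–B4, B4–B5, B5–B6
Each bag holds 2 vertices, so the decomposition has width 1, which upper-bounds the treewidth. G has an edge, so its treewidth is at least 1. The upper and lower bounds meet at 1, so that is the treewidth.

1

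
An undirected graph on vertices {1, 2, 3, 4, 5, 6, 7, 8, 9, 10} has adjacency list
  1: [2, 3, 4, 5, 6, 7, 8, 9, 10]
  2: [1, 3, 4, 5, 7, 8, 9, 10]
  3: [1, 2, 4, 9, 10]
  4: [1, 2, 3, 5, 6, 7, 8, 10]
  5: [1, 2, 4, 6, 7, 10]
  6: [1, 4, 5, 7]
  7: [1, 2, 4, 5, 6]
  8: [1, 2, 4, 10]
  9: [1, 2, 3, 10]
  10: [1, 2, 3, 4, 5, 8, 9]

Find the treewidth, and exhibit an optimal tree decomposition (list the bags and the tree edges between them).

Treewidth 4.
One such decomposition:
Bags: B1 = {1, 2, 4, 5, 7}  B2 = {1, 2, 4, 5, 10}  B3 = {1, 4, 5, 6, 7}  B4 = {1, 2, 3, 4, 10}  B5 = {1, 2, 4, 8, 10}  B6 = {1, 2, 3, 9, 10}
Tree: B1–B2, B1–B3, B2–B4, B4–B5, B4–B6

Each bag holds 5 vertices, so the decomposition has width 4, which upper-bounds the treewidth. For the lower bound, the 5 vertices {1, 2, 3, 9, 10} are pairwise adjacent, and any tree decomposition puts a clique entirely inside one bag — forcing width ≥ 4. Hence tw(G) = 4 exactly.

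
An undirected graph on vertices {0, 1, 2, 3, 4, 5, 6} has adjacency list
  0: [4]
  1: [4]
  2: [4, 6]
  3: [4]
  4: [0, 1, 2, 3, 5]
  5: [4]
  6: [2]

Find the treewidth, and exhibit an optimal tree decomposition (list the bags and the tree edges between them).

Each bag holds 2 vertices, so the decomposition has width 1, which upper-bounds the treewidth. Since G has at least one edge (e.g. 2–4), it is not an edgeless graph, so tw(G) ≥ 1. The upper and lower bounds meet at 1, so that is the treewidth.

Treewidth 1.
One such decomposition:
Bags: B1 = {2, 4}  B2 = {4, 5}  B3 = {0, 4}  B4 = {2, 6}  B5 = {3, 4}  B6 = {1, 4}
Tree: B1–B2, B1–B3, B1–B4, B3–B5, B5–B6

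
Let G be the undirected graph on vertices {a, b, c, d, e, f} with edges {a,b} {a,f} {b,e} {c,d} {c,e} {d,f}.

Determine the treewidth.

2

A width-2 tree decomposition is:
Bags: B1 = {b, c, e}  B2 = {a, b, c}  B3 = {a, c, f}  B4 = {c, d, f}
Tree: B1–B2, B2–B3, B3–B4
Every bag has size at most 3, so the width is 3 − 1 = 2 and tw(G) ≤ 2. The edges c–e–b–a–f–d–c form a cycle, so G is not a tree and its treewidth is at least 2. Hence tw(G) = 2 exactly.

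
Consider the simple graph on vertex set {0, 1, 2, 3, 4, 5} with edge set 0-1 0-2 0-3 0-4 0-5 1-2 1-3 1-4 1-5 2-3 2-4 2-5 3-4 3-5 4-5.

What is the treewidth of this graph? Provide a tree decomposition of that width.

Treewidth 5.
One optimal decomposition is:
Bags: B1 = {0, 1, 2, 3, 4, 5}
Tree: (single bag)

A single bag containing all 6 vertices is trivially a valid decomposition of width 5. For the lower bound, the 6 vertices {0, 1, 2, 3, 4, 5} are pairwise adjacent, and any tree decomposition puts a clique entirely inside one bag — forcing width ≥ 5. Hence tw(G) = 5 exactly.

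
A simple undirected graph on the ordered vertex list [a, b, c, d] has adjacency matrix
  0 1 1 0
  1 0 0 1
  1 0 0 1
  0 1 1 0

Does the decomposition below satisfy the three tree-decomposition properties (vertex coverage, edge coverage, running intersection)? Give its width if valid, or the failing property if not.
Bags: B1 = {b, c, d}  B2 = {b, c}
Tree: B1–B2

A tree decomposition must satisfy three properties: every vertex lies in some bag; for every edge, both endpoints lie together in some bag; and for every vertex, the bags containing it form a connected subtree. Here vertex a appears in no bag, so the decomposition is invalid.

No — vertex a appears in no bag.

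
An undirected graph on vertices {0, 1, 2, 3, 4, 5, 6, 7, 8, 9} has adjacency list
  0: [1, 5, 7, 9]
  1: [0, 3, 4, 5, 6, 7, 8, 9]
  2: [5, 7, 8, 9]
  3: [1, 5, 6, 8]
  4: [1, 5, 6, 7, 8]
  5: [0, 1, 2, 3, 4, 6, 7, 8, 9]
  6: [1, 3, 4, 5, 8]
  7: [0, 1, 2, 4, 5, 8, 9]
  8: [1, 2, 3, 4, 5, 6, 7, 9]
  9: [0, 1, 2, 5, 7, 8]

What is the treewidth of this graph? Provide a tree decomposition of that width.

Every bag has size at most 5, so the width is 5 − 1 = 4 and tw(G) ≤ 4. Conversely, {0, 1, 5, 7, 9} is a clique of size 5, and the vertices of any clique must share a bag in every tree decomposition; so some bag has ≥ 5 vertices and tw(G) ≥ 4. Combining the bounds, tw(G) = 4.

Treewidth 4.
One optimal decomposition is:
Bags: B1 = {1, 5, 7, 8, 9}  B2 = {1, 4, 5, 7, 8}  B3 = {2, 5, 7, 8, 9}  B4 = {1, 4, 5, 6, 8}  B5 = {1, 3, 5, 6, 8}  B6 = {0, 1, 5, 7, 9}
Tree: B1–B2, B1–B3, B2–B4, B4–B5, B1–B6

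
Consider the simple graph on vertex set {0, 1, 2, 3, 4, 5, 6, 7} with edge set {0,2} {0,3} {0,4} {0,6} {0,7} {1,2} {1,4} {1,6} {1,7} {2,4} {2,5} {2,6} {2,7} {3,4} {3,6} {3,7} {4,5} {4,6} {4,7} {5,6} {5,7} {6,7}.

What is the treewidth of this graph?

4

A width-4 tree decomposition is:
Bags: B1 = {0, 3, 4, 6, 7}  B2 = {0, 2, 4, 6, 7}  B3 = {2, 4, 5, 6, 7}  B4 = {1, 2, 4, 6, 7}
Tree: B1–B2, B2–B3, B2–B4
Each bag holds 5 vertices, so the decomposition has width 4, which upper-bounds the treewidth. Conversely, {0, 2, 4, 6, 7} is a clique of size 5, and the vertices of any clique must share a bag in every tree decomposition; so some bag has ≥ 5 vertices and tw(G) ≥ 4. Hence tw(G) = 4 exactly.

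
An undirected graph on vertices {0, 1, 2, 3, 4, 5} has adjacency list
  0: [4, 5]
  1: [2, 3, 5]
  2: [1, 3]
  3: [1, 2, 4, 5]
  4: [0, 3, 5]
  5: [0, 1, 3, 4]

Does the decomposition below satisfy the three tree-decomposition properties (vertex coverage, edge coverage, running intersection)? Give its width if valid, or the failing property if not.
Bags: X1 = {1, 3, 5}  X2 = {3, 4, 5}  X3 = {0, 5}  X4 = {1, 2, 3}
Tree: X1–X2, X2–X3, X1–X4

No — edge (4,0) lies in no bag.

A tree decomposition must satisfy three properties: every vertex lies in some bag; for every edge, both endpoints lie together in some bag; and for every vertex, the bags containing it form a connected subtree. Here edge (4,0) lies in no bag, so the decomposition is invalid.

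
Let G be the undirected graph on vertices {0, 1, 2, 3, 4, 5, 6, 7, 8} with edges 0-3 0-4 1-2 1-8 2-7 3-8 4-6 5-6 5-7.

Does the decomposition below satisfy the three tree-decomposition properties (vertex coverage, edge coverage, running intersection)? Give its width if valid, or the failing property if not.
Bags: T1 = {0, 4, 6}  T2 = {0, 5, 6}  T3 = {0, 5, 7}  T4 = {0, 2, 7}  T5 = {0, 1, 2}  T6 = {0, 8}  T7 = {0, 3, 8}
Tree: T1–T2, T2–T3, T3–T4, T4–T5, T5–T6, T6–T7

A tree decomposition must satisfy three properties: every vertex lies in some bag; for every edge, both endpoints lie together in some bag; and for every vertex, the bags containing it form a connected subtree. Here edge (1,8) lies in no bag, so the decomposition is invalid.

No — edge (1,8) lies in no bag.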